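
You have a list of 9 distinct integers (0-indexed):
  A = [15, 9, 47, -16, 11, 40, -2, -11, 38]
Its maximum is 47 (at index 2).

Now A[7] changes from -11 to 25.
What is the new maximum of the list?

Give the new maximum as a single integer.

Answer: 47

Derivation:
Old max = 47 (at index 2)
Change: A[7] -11 -> 25
Changed element was NOT the old max.
  New max = max(old_max, new_val) = max(47, 25) = 47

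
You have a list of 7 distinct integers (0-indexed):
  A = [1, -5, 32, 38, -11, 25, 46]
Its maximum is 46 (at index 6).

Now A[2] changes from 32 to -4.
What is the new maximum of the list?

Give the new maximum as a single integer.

Old max = 46 (at index 6)
Change: A[2] 32 -> -4
Changed element was NOT the old max.
  New max = max(old_max, new_val) = max(46, -4) = 46

Answer: 46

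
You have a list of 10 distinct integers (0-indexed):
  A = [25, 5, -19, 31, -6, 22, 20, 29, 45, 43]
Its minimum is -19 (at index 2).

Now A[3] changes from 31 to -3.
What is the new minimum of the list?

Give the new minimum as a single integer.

Answer: -19

Derivation:
Old min = -19 (at index 2)
Change: A[3] 31 -> -3
Changed element was NOT the old min.
  New min = min(old_min, new_val) = min(-19, -3) = -19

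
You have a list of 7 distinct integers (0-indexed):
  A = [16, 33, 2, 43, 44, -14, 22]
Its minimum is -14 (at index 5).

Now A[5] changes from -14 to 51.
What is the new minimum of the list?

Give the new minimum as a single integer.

Old min = -14 (at index 5)
Change: A[5] -14 -> 51
Changed element WAS the min. Need to check: is 51 still <= all others?
  Min of remaining elements: 2
  New min = min(51, 2) = 2

Answer: 2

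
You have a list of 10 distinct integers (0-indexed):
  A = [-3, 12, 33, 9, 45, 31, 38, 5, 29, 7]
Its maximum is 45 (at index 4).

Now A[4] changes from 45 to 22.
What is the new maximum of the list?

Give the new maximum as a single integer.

Old max = 45 (at index 4)
Change: A[4] 45 -> 22
Changed element WAS the max -> may need rescan.
  Max of remaining elements: 38
  New max = max(22, 38) = 38

Answer: 38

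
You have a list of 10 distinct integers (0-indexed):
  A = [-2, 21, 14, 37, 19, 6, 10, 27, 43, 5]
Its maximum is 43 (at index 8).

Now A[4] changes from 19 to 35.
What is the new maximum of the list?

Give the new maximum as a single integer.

Old max = 43 (at index 8)
Change: A[4] 19 -> 35
Changed element was NOT the old max.
  New max = max(old_max, new_val) = max(43, 35) = 43

Answer: 43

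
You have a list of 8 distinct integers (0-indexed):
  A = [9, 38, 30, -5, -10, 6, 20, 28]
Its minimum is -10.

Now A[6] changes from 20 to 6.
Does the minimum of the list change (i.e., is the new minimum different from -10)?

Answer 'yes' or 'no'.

Old min = -10
Change: A[6] 20 -> 6
Changed element was NOT the min; min changes only if 6 < -10.
New min = -10; changed? no

Answer: no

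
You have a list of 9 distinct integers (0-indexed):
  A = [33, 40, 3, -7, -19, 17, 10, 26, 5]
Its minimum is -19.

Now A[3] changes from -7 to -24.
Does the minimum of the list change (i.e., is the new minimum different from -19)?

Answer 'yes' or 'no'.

Old min = -19
Change: A[3] -7 -> -24
Changed element was NOT the min; min changes only if -24 < -19.
New min = -24; changed? yes

Answer: yes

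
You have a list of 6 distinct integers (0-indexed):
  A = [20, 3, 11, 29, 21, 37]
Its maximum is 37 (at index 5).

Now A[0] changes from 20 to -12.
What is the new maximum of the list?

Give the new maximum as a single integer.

Answer: 37

Derivation:
Old max = 37 (at index 5)
Change: A[0] 20 -> -12
Changed element was NOT the old max.
  New max = max(old_max, new_val) = max(37, -12) = 37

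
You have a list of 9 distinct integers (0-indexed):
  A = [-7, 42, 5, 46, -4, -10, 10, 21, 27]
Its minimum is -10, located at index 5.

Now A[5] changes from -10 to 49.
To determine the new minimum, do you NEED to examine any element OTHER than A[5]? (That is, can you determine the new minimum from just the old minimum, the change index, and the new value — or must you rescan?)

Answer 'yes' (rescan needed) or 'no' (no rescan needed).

Answer: yes

Derivation:
Old min = -10 at index 5
Change at index 5: -10 -> 49
Index 5 WAS the min and new value 49 > old min -10. Must rescan other elements to find the new min.
Needs rescan: yes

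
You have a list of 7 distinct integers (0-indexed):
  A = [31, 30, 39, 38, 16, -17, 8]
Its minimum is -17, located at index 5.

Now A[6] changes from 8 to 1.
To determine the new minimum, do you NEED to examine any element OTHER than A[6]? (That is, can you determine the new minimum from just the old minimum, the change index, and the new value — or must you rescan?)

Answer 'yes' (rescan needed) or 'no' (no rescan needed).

Old min = -17 at index 5
Change at index 6: 8 -> 1
Index 6 was NOT the min. New min = min(-17, 1). No rescan of other elements needed.
Needs rescan: no

Answer: no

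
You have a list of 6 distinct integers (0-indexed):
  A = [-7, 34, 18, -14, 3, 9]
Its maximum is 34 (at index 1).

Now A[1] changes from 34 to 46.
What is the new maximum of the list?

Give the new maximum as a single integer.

Answer: 46

Derivation:
Old max = 34 (at index 1)
Change: A[1] 34 -> 46
Changed element WAS the max -> may need rescan.
  Max of remaining elements: 18
  New max = max(46, 18) = 46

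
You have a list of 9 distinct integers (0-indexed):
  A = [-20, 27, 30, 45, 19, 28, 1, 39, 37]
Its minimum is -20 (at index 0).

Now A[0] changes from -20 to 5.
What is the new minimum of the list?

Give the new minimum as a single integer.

Answer: 1

Derivation:
Old min = -20 (at index 0)
Change: A[0] -20 -> 5
Changed element WAS the min. Need to check: is 5 still <= all others?
  Min of remaining elements: 1
  New min = min(5, 1) = 1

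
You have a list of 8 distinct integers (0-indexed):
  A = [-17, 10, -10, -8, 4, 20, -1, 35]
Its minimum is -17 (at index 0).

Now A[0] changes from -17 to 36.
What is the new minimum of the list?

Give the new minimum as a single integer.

Old min = -17 (at index 0)
Change: A[0] -17 -> 36
Changed element WAS the min. Need to check: is 36 still <= all others?
  Min of remaining elements: -10
  New min = min(36, -10) = -10

Answer: -10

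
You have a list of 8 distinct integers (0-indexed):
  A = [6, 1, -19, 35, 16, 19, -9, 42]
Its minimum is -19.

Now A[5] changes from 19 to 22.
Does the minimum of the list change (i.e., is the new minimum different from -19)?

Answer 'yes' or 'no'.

Old min = -19
Change: A[5] 19 -> 22
Changed element was NOT the min; min changes only if 22 < -19.
New min = -19; changed? no

Answer: no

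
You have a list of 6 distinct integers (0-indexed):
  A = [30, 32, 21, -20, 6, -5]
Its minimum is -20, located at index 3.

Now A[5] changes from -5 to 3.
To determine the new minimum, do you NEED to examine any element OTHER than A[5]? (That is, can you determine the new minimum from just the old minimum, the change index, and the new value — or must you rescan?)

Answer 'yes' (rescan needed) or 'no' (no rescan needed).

Old min = -20 at index 3
Change at index 5: -5 -> 3
Index 5 was NOT the min. New min = min(-20, 3). No rescan of other elements needed.
Needs rescan: no

Answer: no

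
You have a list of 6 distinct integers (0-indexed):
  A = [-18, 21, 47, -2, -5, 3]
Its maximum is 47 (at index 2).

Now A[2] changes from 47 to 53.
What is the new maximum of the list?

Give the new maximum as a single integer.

Answer: 53

Derivation:
Old max = 47 (at index 2)
Change: A[2] 47 -> 53
Changed element WAS the max -> may need rescan.
  Max of remaining elements: 21
  New max = max(53, 21) = 53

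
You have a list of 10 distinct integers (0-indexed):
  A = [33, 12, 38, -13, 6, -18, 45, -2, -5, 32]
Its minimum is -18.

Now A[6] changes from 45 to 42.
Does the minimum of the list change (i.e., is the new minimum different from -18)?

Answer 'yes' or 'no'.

Answer: no

Derivation:
Old min = -18
Change: A[6] 45 -> 42
Changed element was NOT the min; min changes only if 42 < -18.
New min = -18; changed? no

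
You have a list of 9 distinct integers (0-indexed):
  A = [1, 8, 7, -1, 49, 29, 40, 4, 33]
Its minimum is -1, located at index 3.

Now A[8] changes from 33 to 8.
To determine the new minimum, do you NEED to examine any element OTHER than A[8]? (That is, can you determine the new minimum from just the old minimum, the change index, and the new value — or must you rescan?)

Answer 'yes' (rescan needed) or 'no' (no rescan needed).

Old min = -1 at index 3
Change at index 8: 33 -> 8
Index 8 was NOT the min. New min = min(-1, 8). No rescan of other elements needed.
Needs rescan: no

Answer: no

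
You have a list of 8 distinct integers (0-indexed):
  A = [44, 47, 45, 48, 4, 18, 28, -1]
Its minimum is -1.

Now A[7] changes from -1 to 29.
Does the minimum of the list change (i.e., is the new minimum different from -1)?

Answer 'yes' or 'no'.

Old min = -1
Change: A[7] -1 -> 29
Changed element was the min; new min must be rechecked.
New min = 4; changed? yes

Answer: yes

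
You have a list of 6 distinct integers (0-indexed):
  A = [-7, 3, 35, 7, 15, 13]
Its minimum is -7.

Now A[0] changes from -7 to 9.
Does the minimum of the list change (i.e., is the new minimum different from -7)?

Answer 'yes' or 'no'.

Answer: yes

Derivation:
Old min = -7
Change: A[0] -7 -> 9
Changed element was the min; new min must be rechecked.
New min = 3; changed? yes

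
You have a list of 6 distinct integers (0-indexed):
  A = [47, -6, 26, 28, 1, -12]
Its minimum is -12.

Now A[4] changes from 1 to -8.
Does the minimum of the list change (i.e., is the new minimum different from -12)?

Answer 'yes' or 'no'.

Answer: no

Derivation:
Old min = -12
Change: A[4] 1 -> -8
Changed element was NOT the min; min changes only if -8 < -12.
New min = -12; changed? no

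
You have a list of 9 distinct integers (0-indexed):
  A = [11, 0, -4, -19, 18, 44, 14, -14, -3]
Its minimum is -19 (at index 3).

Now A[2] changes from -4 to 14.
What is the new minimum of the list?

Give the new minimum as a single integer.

Answer: -19

Derivation:
Old min = -19 (at index 3)
Change: A[2] -4 -> 14
Changed element was NOT the old min.
  New min = min(old_min, new_val) = min(-19, 14) = -19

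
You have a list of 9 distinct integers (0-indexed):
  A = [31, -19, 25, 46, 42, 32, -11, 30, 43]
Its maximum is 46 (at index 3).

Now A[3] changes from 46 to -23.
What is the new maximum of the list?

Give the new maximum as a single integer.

Old max = 46 (at index 3)
Change: A[3] 46 -> -23
Changed element WAS the max -> may need rescan.
  Max of remaining elements: 43
  New max = max(-23, 43) = 43

Answer: 43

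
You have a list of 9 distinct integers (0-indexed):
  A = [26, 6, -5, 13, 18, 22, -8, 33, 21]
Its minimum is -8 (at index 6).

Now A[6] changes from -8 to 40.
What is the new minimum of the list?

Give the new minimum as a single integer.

Old min = -8 (at index 6)
Change: A[6] -8 -> 40
Changed element WAS the min. Need to check: is 40 still <= all others?
  Min of remaining elements: -5
  New min = min(40, -5) = -5

Answer: -5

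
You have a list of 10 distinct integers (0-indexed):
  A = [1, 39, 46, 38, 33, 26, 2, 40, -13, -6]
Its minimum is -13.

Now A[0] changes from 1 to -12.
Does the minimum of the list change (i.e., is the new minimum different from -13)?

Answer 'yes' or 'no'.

Answer: no

Derivation:
Old min = -13
Change: A[0] 1 -> -12
Changed element was NOT the min; min changes only if -12 < -13.
New min = -13; changed? no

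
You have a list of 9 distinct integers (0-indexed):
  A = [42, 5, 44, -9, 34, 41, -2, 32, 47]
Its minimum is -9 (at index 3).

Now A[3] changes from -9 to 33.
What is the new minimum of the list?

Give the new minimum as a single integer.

Answer: -2

Derivation:
Old min = -9 (at index 3)
Change: A[3] -9 -> 33
Changed element WAS the min. Need to check: is 33 still <= all others?
  Min of remaining elements: -2
  New min = min(33, -2) = -2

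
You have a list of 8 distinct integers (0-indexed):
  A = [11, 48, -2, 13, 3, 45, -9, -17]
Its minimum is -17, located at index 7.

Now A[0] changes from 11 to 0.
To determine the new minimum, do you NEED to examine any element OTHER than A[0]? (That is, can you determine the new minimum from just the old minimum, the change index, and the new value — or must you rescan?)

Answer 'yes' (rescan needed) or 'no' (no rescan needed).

Old min = -17 at index 7
Change at index 0: 11 -> 0
Index 0 was NOT the min. New min = min(-17, 0). No rescan of other elements needed.
Needs rescan: no

Answer: no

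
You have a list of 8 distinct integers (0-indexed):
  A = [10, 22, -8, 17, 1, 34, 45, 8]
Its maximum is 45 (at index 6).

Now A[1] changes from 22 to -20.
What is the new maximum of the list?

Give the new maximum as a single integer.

Old max = 45 (at index 6)
Change: A[1] 22 -> -20
Changed element was NOT the old max.
  New max = max(old_max, new_val) = max(45, -20) = 45

Answer: 45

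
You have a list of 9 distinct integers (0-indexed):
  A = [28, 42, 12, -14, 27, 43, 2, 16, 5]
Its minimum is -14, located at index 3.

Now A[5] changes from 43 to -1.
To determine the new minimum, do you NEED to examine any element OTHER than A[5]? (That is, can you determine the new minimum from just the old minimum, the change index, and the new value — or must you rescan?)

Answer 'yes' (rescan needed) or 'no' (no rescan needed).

Old min = -14 at index 3
Change at index 5: 43 -> -1
Index 5 was NOT the min. New min = min(-14, -1). No rescan of other elements needed.
Needs rescan: no

Answer: no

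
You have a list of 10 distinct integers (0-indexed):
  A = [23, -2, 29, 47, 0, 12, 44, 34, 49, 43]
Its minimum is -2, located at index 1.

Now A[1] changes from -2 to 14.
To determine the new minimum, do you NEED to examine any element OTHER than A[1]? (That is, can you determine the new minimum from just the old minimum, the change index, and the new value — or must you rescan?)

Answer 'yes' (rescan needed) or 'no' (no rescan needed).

Answer: yes

Derivation:
Old min = -2 at index 1
Change at index 1: -2 -> 14
Index 1 WAS the min and new value 14 > old min -2. Must rescan other elements to find the new min.
Needs rescan: yes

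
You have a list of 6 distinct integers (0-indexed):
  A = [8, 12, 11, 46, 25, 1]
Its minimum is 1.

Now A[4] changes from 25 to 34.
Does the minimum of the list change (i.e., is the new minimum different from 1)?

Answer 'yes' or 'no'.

Answer: no

Derivation:
Old min = 1
Change: A[4] 25 -> 34
Changed element was NOT the min; min changes only if 34 < 1.
New min = 1; changed? no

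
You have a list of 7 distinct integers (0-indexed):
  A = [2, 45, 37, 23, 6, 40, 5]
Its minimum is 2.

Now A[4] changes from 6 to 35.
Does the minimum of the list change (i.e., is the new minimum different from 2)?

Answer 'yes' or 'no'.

Old min = 2
Change: A[4] 6 -> 35
Changed element was NOT the min; min changes only if 35 < 2.
New min = 2; changed? no

Answer: no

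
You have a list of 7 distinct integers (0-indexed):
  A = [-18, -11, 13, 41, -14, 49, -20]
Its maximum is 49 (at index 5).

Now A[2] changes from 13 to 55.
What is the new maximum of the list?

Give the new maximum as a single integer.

Answer: 55

Derivation:
Old max = 49 (at index 5)
Change: A[2] 13 -> 55
Changed element was NOT the old max.
  New max = max(old_max, new_val) = max(49, 55) = 55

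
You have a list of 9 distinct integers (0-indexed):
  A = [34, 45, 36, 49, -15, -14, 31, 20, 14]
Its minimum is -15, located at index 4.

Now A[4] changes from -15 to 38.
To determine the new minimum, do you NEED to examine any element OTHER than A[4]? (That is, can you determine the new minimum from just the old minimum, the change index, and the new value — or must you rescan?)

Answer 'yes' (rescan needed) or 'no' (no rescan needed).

Old min = -15 at index 4
Change at index 4: -15 -> 38
Index 4 WAS the min and new value 38 > old min -15. Must rescan other elements to find the new min.
Needs rescan: yes

Answer: yes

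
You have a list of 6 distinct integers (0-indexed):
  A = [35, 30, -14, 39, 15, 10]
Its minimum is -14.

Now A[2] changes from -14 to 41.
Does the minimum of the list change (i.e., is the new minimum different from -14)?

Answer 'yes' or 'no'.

Answer: yes

Derivation:
Old min = -14
Change: A[2] -14 -> 41
Changed element was the min; new min must be rechecked.
New min = 10; changed? yes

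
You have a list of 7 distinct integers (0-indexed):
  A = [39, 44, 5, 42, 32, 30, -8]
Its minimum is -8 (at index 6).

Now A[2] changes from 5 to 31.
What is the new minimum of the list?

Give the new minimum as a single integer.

Answer: -8

Derivation:
Old min = -8 (at index 6)
Change: A[2] 5 -> 31
Changed element was NOT the old min.
  New min = min(old_min, new_val) = min(-8, 31) = -8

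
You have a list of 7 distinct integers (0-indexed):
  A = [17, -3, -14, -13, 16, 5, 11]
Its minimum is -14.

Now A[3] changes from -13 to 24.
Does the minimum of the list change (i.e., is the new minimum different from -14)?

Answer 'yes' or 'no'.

Answer: no

Derivation:
Old min = -14
Change: A[3] -13 -> 24
Changed element was NOT the min; min changes only if 24 < -14.
New min = -14; changed? no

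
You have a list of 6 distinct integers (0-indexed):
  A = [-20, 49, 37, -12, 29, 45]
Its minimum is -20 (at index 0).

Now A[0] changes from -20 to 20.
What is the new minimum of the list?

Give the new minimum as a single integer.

Answer: -12

Derivation:
Old min = -20 (at index 0)
Change: A[0] -20 -> 20
Changed element WAS the min. Need to check: is 20 still <= all others?
  Min of remaining elements: -12
  New min = min(20, -12) = -12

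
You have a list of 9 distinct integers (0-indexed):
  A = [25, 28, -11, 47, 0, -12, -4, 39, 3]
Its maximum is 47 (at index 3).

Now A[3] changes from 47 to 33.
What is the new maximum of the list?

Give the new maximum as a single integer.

Answer: 39

Derivation:
Old max = 47 (at index 3)
Change: A[3] 47 -> 33
Changed element WAS the max -> may need rescan.
  Max of remaining elements: 39
  New max = max(33, 39) = 39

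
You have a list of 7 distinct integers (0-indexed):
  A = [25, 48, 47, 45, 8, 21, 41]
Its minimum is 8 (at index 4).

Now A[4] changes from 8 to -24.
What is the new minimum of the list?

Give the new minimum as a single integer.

Old min = 8 (at index 4)
Change: A[4] 8 -> -24
Changed element WAS the min. Need to check: is -24 still <= all others?
  Min of remaining elements: 21
  New min = min(-24, 21) = -24

Answer: -24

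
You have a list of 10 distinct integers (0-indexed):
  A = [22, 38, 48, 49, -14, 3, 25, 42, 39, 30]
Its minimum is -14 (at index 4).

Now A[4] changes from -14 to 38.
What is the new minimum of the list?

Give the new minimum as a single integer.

Old min = -14 (at index 4)
Change: A[4] -14 -> 38
Changed element WAS the min. Need to check: is 38 still <= all others?
  Min of remaining elements: 3
  New min = min(38, 3) = 3

Answer: 3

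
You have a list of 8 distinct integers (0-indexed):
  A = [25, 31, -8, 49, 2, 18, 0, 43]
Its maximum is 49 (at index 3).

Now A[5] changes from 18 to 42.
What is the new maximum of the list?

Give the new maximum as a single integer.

Answer: 49

Derivation:
Old max = 49 (at index 3)
Change: A[5] 18 -> 42
Changed element was NOT the old max.
  New max = max(old_max, new_val) = max(49, 42) = 49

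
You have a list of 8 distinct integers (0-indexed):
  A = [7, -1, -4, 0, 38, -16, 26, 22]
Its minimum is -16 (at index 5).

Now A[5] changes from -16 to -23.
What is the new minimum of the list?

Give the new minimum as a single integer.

Answer: -23

Derivation:
Old min = -16 (at index 5)
Change: A[5] -16 -> -23
Changed element WAS the min. Need to check: is -23 still <= all others?
  Min of remaining elements: -4
  New min = min(-23, -4) = -23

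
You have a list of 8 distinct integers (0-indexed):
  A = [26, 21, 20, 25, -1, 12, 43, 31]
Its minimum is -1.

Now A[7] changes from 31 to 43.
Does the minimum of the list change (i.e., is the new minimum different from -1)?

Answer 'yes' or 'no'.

Old min = -1
Change: A[7] 31 -> 43
Changed element was NOT the min; min changes only if 43 < -1.
New min = -1; changed? no

Answer: no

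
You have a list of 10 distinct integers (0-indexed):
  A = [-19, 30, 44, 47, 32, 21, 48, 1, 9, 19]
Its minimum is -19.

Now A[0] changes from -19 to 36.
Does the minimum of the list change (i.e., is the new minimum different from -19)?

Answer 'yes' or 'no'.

Old min = -19
Change: A[0] -19 -> 36
Changed element was the min; new min must be rechecked.
New min = 1; changed? yes

Answer: yes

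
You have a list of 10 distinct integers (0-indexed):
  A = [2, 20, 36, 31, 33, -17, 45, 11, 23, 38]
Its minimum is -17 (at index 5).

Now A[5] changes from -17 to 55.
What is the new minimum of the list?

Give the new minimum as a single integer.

Old min = -17 (at index 5)
Change: A[5] -17 -> 55
Changed element WAS the min. Need to check: is 55 still <= all others?
  Min of remaining elements: 2
  New min = min(55, 2) = 2

Answer: 2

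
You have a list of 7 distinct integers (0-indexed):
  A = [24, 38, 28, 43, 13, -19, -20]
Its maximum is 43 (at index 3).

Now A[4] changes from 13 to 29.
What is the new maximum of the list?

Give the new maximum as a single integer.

Old max = 43 (at index 3)
Change: A[4] 13 -> 29
Changed element was NOT the old max.
  New max = max(old_max, new_val) = max(43, 29) = 43

Answer: 43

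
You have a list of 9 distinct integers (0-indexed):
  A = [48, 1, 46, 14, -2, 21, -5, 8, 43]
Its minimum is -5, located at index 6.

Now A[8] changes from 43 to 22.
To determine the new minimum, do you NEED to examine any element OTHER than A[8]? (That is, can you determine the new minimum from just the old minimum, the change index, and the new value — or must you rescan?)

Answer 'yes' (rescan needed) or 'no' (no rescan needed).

Old min = -5 at index 6
Change at index 8: 43 -> 22
Index 8 was NOT the min. New min = min(-5, 22). No rescan of other elements needed.
Needs rescan: no

Answer: no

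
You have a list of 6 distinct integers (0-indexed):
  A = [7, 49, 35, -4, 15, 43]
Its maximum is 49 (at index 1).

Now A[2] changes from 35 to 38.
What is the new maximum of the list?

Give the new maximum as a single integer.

Answer: 49

Derivation:
Old max = 49 (at index 1)
Change: A[2] 35 -> 38
Changed element was NOT the old max.
  New max = max(old_max, new_val) = max(49, 38) = 49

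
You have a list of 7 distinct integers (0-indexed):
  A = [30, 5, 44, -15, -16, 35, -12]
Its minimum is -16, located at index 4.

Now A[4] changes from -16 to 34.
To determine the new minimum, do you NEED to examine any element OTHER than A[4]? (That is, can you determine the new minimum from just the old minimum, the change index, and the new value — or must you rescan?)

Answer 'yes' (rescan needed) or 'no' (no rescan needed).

Answer: yes

Derivation:
Old min = -16 at index 4
Change at index 4: -16 -> 34
Index 4 WAS the min and new value 34 > old min -16. Must rescan other elements to find the new min.
Needs rescan: yes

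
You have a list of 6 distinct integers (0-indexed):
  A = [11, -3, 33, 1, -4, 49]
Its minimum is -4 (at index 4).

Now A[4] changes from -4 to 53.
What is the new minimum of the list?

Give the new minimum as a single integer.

Old min = -4 (at index 4)
Change: A[4] -4 -> 53
Changed element WAS the min. Need to check: is 53 still <= all others?
  Min of remaining elements: -3
  New min = min(53, -3) = -3

Answer: -3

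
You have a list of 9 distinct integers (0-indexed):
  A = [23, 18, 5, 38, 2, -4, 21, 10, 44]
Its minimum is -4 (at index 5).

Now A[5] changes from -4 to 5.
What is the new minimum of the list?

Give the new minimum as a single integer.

Old min = -4 (at index 5)
Change: A[5] -4 -> 5
Changed element WAS the min. Need to check: is 5 still <= all others?
  Min of remaining elements: 2
  New min = min(5, 2) = 2

Answer: 2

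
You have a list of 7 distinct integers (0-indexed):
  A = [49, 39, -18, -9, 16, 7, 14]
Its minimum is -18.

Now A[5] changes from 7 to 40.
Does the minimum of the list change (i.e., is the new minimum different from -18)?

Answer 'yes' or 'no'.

Answer: no

Derivation:
Old min = -18
Change: A[5] 7 -> 40
Changed element was NOT the min; min changes only if 40 < -18.
New min = -18; changed? no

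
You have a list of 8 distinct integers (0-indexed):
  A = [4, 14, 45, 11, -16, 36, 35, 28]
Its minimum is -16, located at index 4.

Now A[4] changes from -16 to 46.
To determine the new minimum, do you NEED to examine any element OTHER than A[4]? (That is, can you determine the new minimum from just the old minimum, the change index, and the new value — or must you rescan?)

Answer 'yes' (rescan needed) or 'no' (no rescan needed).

Answer: yes

Derivation:
Old min = -16 at index 4
Change at index 4: -16 -> 46
Index 4 WAS the min and new value 46 > old min -16. Must rescan other elements to find the new min.
Needs rescan: yes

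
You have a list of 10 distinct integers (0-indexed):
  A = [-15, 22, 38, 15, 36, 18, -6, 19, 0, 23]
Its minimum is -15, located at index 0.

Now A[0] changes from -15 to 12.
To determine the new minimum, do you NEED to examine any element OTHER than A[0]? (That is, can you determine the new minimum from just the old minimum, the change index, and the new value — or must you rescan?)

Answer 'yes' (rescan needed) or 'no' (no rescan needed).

Old min = -15 at index 0
Change at index 0: -15 -> 12
Index 0 WAS the min and new value 12 > old min -15. Must rescan other elements to find the new min.
Needs rescan: yes

Answer: yes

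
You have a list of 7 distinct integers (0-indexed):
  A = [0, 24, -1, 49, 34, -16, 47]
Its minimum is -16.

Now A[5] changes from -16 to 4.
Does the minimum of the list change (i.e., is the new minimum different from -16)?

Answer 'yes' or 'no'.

Old min = -16
Change: A[5] -16 -> 4
Changed element was the min; new min must be rechecked.
New min = -1; changed? yes

Answer: yes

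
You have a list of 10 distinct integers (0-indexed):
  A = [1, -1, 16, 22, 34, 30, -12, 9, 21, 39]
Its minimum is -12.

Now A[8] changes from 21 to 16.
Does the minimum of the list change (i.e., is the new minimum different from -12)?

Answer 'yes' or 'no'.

Answer: no

Derivation:
Old min = -12
Change: A[8] 21 -> 16
Changed element was NOT the min; min changes only if 16 < -12.
New min = -12; changed? no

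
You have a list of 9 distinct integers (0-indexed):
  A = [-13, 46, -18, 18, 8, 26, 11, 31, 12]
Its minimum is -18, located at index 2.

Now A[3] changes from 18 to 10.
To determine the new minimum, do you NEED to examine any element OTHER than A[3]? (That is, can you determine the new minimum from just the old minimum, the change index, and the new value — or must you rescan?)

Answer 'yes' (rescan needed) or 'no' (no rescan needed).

Old min = -18 at index 2
Change at index 3: 18 -> 10
Index 3 was NOT the min. New min = min(-18, 10). No rescan of other elements needed.
Needs rescan: no

Answer: no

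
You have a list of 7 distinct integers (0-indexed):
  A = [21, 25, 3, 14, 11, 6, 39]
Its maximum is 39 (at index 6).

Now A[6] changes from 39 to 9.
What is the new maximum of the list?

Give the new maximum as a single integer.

Old max = 39 (at index 6)
Change: A[6] 39 -> 9
Changed element WAS the max -> may need rescan.
  Max of remaining elements: 25
  New max = max(9, 25) = 25

Answer: 25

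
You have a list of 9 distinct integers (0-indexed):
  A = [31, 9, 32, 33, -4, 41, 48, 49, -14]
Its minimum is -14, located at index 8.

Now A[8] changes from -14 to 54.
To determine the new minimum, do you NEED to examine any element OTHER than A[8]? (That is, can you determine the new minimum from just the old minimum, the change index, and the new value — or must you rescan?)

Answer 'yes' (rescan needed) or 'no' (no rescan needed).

Old min = -14 at index 8
Change at index 8: -14 -> 54
Index 8 WAS the min and new value 54 > old min -14. Must rescan other elements to find the new min.
Needs rescan: yes

Answer: yes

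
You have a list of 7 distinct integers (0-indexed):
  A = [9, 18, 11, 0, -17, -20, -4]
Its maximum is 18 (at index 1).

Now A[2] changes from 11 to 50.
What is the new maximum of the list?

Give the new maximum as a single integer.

Old max = 18 (at index 1)
Change: A[2] 11 -> 50
Changed element was NOT the old max.
  New max = max(old_max, new_val) = max(18, 50) = 50

Answer: 50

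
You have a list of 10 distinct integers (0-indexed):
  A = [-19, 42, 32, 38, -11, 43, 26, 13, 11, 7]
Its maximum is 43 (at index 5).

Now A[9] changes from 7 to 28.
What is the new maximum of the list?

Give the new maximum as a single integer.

Answer: 43

Derivation:
Old max = 43 (at index 5)
Change: A[9] 7 -> 28
Changed element was NOT the old max.
  New max = max(old_max, new_val) = max(43, 28) = 43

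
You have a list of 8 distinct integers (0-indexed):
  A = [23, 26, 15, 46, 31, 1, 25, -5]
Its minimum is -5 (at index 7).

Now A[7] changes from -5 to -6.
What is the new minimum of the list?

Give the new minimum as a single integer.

Old min = -5 (at index 7)
Change: A[7] -5 -> -6
Changed element WAS the min. Need to check: is -6 still <= all others?
  Min of remaining elements: 1
  New min = min(-6, 1) = -6

Answer: -6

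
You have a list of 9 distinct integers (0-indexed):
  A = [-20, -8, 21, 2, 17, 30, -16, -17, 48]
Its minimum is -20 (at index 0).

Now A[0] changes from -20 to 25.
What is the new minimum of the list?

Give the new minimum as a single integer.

Answer: -17

Derivation:
Old min = -20 (at index 0)
Change: A[0] -20 -> 25
Changed element WAS the min. Need to check: is 25 still <= all others?
  Min of remaining elements: -17
  New min = min(25, -17) = -17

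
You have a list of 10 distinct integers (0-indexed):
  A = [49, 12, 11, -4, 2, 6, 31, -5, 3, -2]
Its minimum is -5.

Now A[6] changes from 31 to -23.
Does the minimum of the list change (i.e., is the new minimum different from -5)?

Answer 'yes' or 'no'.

Answer: yes

Derivation:
Old min = -5
Change: A[6] 31 -> -23
Changed element was NOT the min; min changes only if -23 < -5.
New min = -23; changed? yes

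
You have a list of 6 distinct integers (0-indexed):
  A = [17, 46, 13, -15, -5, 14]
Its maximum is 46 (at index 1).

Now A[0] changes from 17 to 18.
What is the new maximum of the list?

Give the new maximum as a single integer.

Answer: 46

Derivation:
Old max = 46 (at index 1)
Change: A[0] 17 -> 18
Changed element was NOT the old max.
  New max = max(old_max, new_val) = max(46, 18) = 46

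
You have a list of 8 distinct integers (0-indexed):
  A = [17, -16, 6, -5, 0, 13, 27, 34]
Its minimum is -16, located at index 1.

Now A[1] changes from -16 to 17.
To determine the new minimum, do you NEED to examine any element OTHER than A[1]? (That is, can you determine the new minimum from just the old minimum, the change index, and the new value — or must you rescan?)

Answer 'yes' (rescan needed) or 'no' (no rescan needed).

Answer: yes

Derivation:
Old min = -16 at index 1
Change at index 1: -16 -> 17
Index 1 WAS the min and new value 17 > old min -16. Must rescan other elements to find the new min.
Needs rescan: yes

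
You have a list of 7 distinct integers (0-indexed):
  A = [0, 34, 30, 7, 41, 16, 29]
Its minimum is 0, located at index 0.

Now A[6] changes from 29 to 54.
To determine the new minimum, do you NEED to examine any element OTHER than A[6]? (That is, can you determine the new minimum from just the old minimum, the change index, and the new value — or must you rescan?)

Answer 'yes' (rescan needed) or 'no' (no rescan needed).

Old min = 0 at index 0
Change at index 6: 29 -> 54
Index 6 was NOT the min. New min = min(0, 54). No rescan of other elements needed.
Needs rescan: no

Answer: no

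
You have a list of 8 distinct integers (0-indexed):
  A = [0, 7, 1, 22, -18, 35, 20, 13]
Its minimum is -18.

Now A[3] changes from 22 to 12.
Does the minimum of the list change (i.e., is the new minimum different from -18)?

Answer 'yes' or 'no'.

Old min = -18
Change: A[3] 22 -> 12
Changed element was NOT the min; min changes only if 12 < -18.
New min = -18; changed? no

Answer: no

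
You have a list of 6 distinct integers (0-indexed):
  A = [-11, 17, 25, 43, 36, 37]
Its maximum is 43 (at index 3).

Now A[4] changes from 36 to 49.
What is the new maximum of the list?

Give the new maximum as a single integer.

Old max = 43 (at index 3)
Change: A[4] 36 -> 49
Changed element was NOT the old max.
  New max = max(old_max, new_val) = max(43, 49) = 49

Answer: 49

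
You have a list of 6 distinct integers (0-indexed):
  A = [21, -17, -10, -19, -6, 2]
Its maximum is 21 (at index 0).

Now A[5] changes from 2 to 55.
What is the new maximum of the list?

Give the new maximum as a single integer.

Old max = 21 (at index 0)
Change: A[5] 2 -> 55
Changed element was NOT the old max.
  New max = max(old_max, new_val) = max(21, 55) = 55

Answer: 55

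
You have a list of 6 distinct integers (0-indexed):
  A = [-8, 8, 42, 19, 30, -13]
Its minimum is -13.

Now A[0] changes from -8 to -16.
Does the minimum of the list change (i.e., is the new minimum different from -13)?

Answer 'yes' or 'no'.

Answer: yes

Derivation:
Old min = -13
Change: A[0] -8 -> -16
Changed element was NOT the min; min changes only if -16 < -13.
New min = -16; changed? yes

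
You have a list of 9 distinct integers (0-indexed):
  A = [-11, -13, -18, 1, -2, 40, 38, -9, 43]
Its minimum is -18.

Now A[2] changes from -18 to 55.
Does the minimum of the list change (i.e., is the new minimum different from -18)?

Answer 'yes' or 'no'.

Old min = -18
Change: A[2] -18 -> 55
Changed element was the min; new min must be rechecked.
New min = -13; changed? yes

Answer: yes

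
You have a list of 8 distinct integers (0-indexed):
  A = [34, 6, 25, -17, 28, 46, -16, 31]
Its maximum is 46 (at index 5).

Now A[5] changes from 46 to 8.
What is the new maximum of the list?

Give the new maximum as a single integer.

Old max = 46 (at index 5)
Change: A[5] 46 -> 8
Changed element WAS the max -> may need rescan.
  Max of remaining elements: 34
  New max = max(8, 34) = 34

Answer: 34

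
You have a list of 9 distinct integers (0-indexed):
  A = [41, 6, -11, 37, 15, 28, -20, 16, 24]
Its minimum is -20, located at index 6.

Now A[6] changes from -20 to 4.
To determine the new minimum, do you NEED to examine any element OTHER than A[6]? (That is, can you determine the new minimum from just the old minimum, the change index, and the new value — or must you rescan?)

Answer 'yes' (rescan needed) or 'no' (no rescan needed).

Old min = -20 at index 6
Change at index 6: -20 -> 4
Index 6 WAS the min and new value 4 > old min -20. Must rescan other elements to find the new min.
Needs rescan: yes

Answer: yes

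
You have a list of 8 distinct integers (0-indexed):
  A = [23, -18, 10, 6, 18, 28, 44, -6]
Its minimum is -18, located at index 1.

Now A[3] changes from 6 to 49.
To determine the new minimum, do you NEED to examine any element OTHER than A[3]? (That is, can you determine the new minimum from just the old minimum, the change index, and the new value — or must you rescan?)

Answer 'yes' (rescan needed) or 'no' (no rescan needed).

Old min = -18 at index 1
Change at index 3: 6 -> 49
Index 3 was NOT the min. New min = min(-18, 49). No rescan of other elements needed.
Needs rescan: no

Answer: no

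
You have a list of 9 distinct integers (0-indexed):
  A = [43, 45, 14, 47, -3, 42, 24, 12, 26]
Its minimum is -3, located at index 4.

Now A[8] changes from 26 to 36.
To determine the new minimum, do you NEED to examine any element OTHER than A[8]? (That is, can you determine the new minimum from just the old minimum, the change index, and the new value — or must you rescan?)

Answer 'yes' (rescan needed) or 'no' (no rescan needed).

Answer: no

Derivation:
Old min = -3 at index 4
Change at index 8: 26 -> 36
Index 8 was NOT the min. New min = min(-3, 36). No rescan of other elements needed.
Needs rescan: no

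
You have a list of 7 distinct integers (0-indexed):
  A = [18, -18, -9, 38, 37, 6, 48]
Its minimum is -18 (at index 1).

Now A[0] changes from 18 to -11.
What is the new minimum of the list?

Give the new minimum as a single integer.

Answer: -18

Derivation:
Old min = -18 (at index 1)
Change: A[0] 18 -> -11
Changed element was NOT the old min.
  New min = min(old_min, new_val) = min(-18, -11) = -18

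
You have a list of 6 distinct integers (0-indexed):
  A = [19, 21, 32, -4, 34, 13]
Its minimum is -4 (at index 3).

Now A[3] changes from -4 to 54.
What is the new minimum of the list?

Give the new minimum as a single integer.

Old min = -4 (at index 3)
Change: A[3] -4 -> 54
Changed element WAS the min. Need to check: is 54 still <= all others?
  Min of remaining elements: 13
  New min = min(54, 13) = 13

Answer: 13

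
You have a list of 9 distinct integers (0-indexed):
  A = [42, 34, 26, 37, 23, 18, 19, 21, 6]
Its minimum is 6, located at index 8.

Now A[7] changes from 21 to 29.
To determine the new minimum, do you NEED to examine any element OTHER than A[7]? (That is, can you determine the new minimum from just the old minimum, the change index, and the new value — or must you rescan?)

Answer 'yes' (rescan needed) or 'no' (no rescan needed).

Old min = 6 at index 8
Change at index 7: 21 -> 29
Index 7 was NOT the min. New min = min(6, 29). No rescan of other elements needed.
Needs rescan: no

Answer: no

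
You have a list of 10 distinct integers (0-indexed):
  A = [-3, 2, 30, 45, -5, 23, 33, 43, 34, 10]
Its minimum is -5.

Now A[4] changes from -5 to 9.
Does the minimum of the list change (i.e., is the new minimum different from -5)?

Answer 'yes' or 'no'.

Answer: yes

Derivation:
Old min = -5
Change: A[4] -5 -> 9
Changed element was the min; new min must be rechecked.
New min = -3; changed? yes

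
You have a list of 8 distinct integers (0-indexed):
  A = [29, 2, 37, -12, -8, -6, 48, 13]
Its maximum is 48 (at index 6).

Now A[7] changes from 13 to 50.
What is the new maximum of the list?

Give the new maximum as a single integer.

Old max = 48 (at index 6)
Change: A[7] 13 -> 50
Changed element was NOT the old max.
  New max = max(old_max, new_val) = max(48, 50) = 50

Answer: 50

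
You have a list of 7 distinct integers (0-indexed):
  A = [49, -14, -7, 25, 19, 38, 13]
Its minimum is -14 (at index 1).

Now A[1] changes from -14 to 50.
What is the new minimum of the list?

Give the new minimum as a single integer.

Old min = -14 (at index 1)
Change: A[1] -14 -> 50
Changed element WAS the min. Need to check: is 50 still <= all others?
  Min of remaining elements: -7
  New min = min(50, -7) = -7

Answer: -7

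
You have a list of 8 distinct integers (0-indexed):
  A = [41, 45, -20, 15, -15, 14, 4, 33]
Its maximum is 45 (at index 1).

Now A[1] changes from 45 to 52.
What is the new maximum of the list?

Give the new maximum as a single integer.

Old max = 45 (at index 1)
Change: A[1] 45 -> 52
Changed element WAS the max -> may need rescan.
  Max of remaining elements: 41
  New max = max(52, 41) = 52

Answer: 52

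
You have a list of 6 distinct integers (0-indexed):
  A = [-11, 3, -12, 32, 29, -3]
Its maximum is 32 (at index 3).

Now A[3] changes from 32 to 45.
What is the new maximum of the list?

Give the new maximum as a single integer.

Answer: 45

Derivation:
Old max = 32 (at index 3)
Change: A[3] 32 -> 45
Changed element WAS the max -> may need rescan.
  Max of remaining elements: 29
  New max = max(45, 29) = 45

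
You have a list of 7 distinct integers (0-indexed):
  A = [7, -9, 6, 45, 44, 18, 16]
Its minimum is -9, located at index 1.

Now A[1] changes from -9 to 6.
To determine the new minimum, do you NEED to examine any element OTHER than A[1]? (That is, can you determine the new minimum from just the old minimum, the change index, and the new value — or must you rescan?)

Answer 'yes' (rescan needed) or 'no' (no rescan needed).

Old min = -9 at index 1
Change at index 1: -9 -> 6
Index 1 WAS the min and new value 6 > old min -9. Must rescan other elements to find the new min.
Needs rescan: yes

Answer: yes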